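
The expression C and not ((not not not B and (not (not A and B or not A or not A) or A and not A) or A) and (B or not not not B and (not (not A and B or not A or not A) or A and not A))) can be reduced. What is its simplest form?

C and not ((not not not B and (not (not A and B or not A or not A) or A and not A) or A) and (B or not not not B and (not (not A and B or not A or not A) or A and not A)))
= C and not (not not not B and (not (not A and B or not A or not A) or A and not A) or A and B)
= C and not (not not not B and (not (not A or not A) or A and not A) or A and B)
= C and not (not not not B and (A and A or A and not A) or A and B)
= C and not (not not not B and A or A and B)
= C and not (not B and A or A and B)
= C and not A

C and not A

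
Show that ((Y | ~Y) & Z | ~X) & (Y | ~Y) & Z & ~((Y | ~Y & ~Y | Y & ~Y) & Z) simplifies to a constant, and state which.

((Y | ~Y) & Z | ~X) & (Y | ~Y) & Z & ~((Y | ~Y & ~Y | Y & ~Y) & Z)
= (Y | ~Y) & Z & ~((Y | ~Y & ~Y | Y & ~Y) & Z)   [absorption]
= Z & ~((Y | ~Y & ~Y | Y & ~Y) & Z)   [complement / identity]
= Z & ~((Y | ~Y) & Z)   [distribution]
= Z & ~Z   [complement / identity]
= 0   [complement]

0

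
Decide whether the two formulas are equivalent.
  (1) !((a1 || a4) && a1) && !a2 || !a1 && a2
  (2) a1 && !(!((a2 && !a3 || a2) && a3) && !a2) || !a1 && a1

No

E1: !((a1 || a4) && a1) && !a2 || !a1 && a2
    = !a1 && !a2 || !a1 && a2   — absorption
    = !a1   — distribution
E2: a1 && !(!((a2 && !a3 || a2) && a3) && !a2) || !a1 && a1
    = a1 && ((a2 && !a3 || a2) && a3 || a2) || !a1 && a1   — De Morgan
    = a1 && (a2 && a3 || a2) || !a1 && a1   — absorption
    = a1 && (a2 && a3 || a2)   — complement / identity
    = a1 && a2   — absorption
These differ: at a1=0, a2=1, a3=0, a4=0, E1 = 1 but E2 = 0.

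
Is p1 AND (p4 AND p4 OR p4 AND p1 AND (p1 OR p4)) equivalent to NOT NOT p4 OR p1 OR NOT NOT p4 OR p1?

No

E1: p1 AND (p4 AND p4 OR p4 AND p1 AND (p1 OR p4))
    = p1 AND (p4 AND p4 OR p4 AND p1)   (absorption)
    = p1 AND (p4 OR p1) AND p4   (distribution)
    = p1 AND p4   (absorption)
E2: NOT NOT p4 OR p1 OR NOT NOT p4 OR p1
    = NOT NOT p4 OR p1   (idempotence)
    = p4 OR p1   (double negation)
These differ: at p1=1, p4=0, E1 = 0 but E2 = 1.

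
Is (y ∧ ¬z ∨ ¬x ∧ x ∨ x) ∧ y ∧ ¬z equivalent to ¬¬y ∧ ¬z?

Yes

E1: (y ∧ ¬z ∨ ¬x ∧ x ∨ x) ∧ y ∧ ¬z
    = (y ∧ ¬z ∨ x) ∧ y ∧ ¬z   — complement / identity
    = y ∧ ¬z   — absorption
E2: ¬¬y ∧ ¬z
    = y ∧ ¬z   — double negation
Both reduce to y ∧ ¬z, so they are equivalent.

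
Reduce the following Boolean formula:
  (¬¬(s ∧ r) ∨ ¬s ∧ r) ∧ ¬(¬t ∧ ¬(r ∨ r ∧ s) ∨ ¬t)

(¬¬(s ∧ r) ∨ ¬s ∧ r) ∧ ¬(¬t ∧ ¬(r ∨ r ∧ s) ∨ ¬t)
= (¬¬(s ∧ r) ∨ ¬s ∧ r) ∧ ¬(¬t ∧ ¬r ∨ ¬t)   [absorption]
= (¬¬(s ∧ r) ∨ ¬s ∧ r) ∧ ¬¬t   [absorption]
= (s ∧ r ∨ ¬s ∧ r) ∧ ¬¬t   [double negation]
= (s ∧ r ∨ ¬s ∧ r) ∧ t   [double negation]
= r ∧ t   [distribution]

r ∧ t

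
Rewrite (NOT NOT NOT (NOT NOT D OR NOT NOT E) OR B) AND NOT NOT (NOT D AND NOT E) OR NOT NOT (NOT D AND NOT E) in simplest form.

(NOT NOT NOT (NOT NOT D OR NOT NOT E) OR B) AND NOT NOT (NOT D AND NOT E) OR NOT NOT (NOT D AND NOT E)
= (NOT NOT (NOT D AND NOT E) OR B) AND NOT NOT (NOT D AND NOT E) OR NOT NOT (NOT D AND NOT E)   (De Morgan)
= NOT NOT (NOT D AND NOT E) OR NOT NOT (NOT D AND NOT E)   (absorption)
= NOT NOT (NOT D AND NOT E)   (idempotence)
= NOT D AND NOT E   (double negation)

NOT D AND NOT E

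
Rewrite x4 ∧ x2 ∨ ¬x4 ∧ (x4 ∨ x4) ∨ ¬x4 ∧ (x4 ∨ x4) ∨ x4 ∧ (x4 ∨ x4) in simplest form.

x4

x4 ∧ x2 ∨ ¬x4 ∧ (x4 ∨ x4) ∨ ¬x4 ∧ (x4 ∨ x4) ∨ x4 ∧ (x4 ∨ x4)
= x4 ∧ x2 ∨ ¬x4 ∧ (x4 ∨ x4) ∨ x4 ∧ (x4 ∨ x4)   (idempotence)
= x4 ∧ x2 ∨ x4 ∨ x4   (distribution)
= x4 ∧ x2 ∨ x4   (idempotence)
= x4   (absorption)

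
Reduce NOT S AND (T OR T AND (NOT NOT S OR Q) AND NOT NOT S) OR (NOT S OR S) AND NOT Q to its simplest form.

NOT S AND T OR NOT Q

NOT S AND (T OR T AND (NOT NOT S OR Q) AND NOT NOT S) OR (NOT S OR S) AND NOT Q
= NOT S AND (T OR T AND NOT NOT S) OR (NOT S OR S) AND NOT Q   (absorption)
= NOT S AND (T OR T AND S) OR (NOT S OR S) AND NOT Q   (double negation)
= NOT S AND T OR (NOT S OR S) AND NOT Q   (absorption)
= NOT S AND T OR NOT Q   (complement / identity)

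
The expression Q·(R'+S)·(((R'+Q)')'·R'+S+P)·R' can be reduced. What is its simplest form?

Q·(R'+S)·(((R'+Q)')'·R'+S+P)·R'
= Q·(R'+S)·((R'+Q)·R'+S+P)·R'   [double negation]
= Q·(R'+S)·(R'+S+P)·R'   [absorption]
= Q·(R'+S)·R'   [absorption]
= Q·R'   [absorption]

Q·R'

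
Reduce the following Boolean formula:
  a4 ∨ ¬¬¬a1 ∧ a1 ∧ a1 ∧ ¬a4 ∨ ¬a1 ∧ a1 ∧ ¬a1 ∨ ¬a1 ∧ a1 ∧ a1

a4 ∨ ¬¬¬a1 ∧ a1 ∧ a1 ∧ ¬a4 ∨ ¬a1 ∧ a1 ∧ ¬a1 ∨ ¬a1 ∧ a1 ∧ a1
= a4 ∨ ¬¬¬a1 ∧ a1 ∧ ¬a4 ∨ ¬a1 ∧ a1 ∧ ¬a1 ∨ ¬a1 ∧ a1 ∧ a1   — idempotence
= a4 ∨ ¬¬¬a1 ∧ a1 ∧ ¬a4 ∨ ¬a1 ∧ a1   — distribution
= a4 ∨ ¬a1 ∧ a1 ∧ ¬a4 ∨ ¬a1 ∧ a1   — double negation
= a4 ∨ ¬a1 ∧ a1   — absorption
= a4   — complement / identity

a4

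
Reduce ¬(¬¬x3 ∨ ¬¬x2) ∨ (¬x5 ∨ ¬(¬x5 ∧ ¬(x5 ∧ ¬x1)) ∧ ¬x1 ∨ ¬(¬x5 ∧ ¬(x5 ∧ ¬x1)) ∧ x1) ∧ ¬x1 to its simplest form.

¬(¬¬x3 ∨ ¬¬x2) ∨ (¬x5 ∨ ¬(¬x5 ∧ ¬(x5 ∧ ¬x1)) ∧ ¬x1 ∨ ¬(¬x5 ∧ ¬(x5 ∧ ¬x1)) ∧ x1) ∧ ¬x1
= ¬(¬¬x3 ∨ ¬¬x2) ∨ (¬x5 ∨ ¬(¬x5 ∧ ¬(x5 ∧ ¬x1))) ∧ ¬x1   — distribution
= ¬(¬¬x3 ∨ ¬¬x2) ∨ (¬x5 ∨ x5 ∨ x5 ∧ ¬x1) ∧ ¬x1   — De Morgan
= ¬(¬¬x3 ∨ ¬¬x2) ∨ (¬x5 ∨ x5) ∧ ¬x1   — absorption
= ¬(¬¬x3 ∨ ¬¬x2) ∨ ¬x1   — complement / identity
= ¬x3 ∧ ¬x2 ∨ ¬x1   — De Morgan

¬x3 ∧ ¬x2 ∨ ¬x1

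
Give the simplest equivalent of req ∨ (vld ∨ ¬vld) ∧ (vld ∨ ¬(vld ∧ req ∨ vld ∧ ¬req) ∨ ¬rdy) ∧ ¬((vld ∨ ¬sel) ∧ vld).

req ∨ ¬vld

req ∨ (vld ∨ ¬vld) ∧ (vld ∨ ¬(vld ∧ req ∨ vld ∧ ¬req) ∨ ¬rdy) ∧ ¬((vld ∨ ¬sel) ∧ vld)
= req ∨ (vld ∨ ¬vld) ∧ (vld ∨ ¬vld ∨ ¬rdy) ∧ ¬((vld ∨ ¬sel) ∧ vld)   [distribution]
= req ∨ (vld ∨ ¬vld) ∧ ¬((vld ∨ ¬sel) ∧ vld)   [absorption]
= req ∨ ¬((vld ∨ ¬sel) ∧ vld)   [complement / identity]
= req ∨ ¬vld   [absorption]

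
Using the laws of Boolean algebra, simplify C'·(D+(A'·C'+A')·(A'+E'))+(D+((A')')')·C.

D+A'

C'·(D+(A'·C'+A')·(A'+E'))+(D+((A')')')·C
= C'·(D+A'·(A'+E'))+(D+((A')')')·C   [absorption]
= C'·(D+A'·(A'+E'))+(D+A')·C   [double negation]
= C'·(D+A')+(D+A')·C   [absorption]
= D+A'   [distribution]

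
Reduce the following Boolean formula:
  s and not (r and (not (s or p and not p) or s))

s and not r

s and not (r and (not (s or p and not p) or s))
= s and not (r and (not s or s))   — complement / identity
= s and not r   — complement / identity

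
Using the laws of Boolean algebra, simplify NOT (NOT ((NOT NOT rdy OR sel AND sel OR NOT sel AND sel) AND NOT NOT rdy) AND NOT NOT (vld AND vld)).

NOT (NOT ((NOT NOT rdy OR sel AND sel OR NOT sel AND sel) AND NOT NOT rdy) AND NOT NOT (vld AND vld))
= NOT (NOT ((NOT NOT rdy OR sel AND sel OR NOT sel AND sel) AND NOT NOT rdy) AND NOT NOT vld)
= NOT (NOT ((NOT NOT rdy OR sel) AND NOT NOT rdy) AND NOT NOT vld)
= NOT (NOT NOT NOT rdy AND NOT NOT vld)
= NOT (NOT rdy AND NOT NOT vld)
= rdy OR NOT vld

rdy OR NOT vld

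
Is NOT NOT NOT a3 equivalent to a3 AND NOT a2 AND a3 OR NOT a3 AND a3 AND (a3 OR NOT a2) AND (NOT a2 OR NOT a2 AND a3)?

E1: NOT NOT NOT a3
    = NOT a3   — double negation
E2: a3 AND NOT a2 AND a3 OR NOT a3 AND a3 AND (a3 OR NOT a2) AND (NOT a2 OR NOT a2 AND a3)
    = a3 AND NOT a2 AND a3 OR NOT a3 AND a3 AND (a3 OR NOT a2) AND NOT a2   — absorption
    = a3 AND NOT a2 AND a3 OR NOT a3 AND a3 AND NOT a2   — absorption
    = a3 AND NOT a2   — distribution
These differ: at a2=0, a3=0, E1 = 1 but E2 = 0.

No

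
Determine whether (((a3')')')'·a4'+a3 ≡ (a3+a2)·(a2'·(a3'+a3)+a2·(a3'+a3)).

E1: (((a3')')')'·a4'+a3
    = (a3')'·a4'+a3   [double negation]
    = a3·a4'+a3   [double negation]
    = a3   [absorption]
E2: (a3+a2)·(a2'·(a3'+a3)+a2·(a3'+a3))
    = (a3+a2)·(a3'+a3)   [distribution]
    = a3+a2   [complement / identity]
These differ: at a2=1, a3=0, a4=1, E1 = 0 but E2 = 1.

No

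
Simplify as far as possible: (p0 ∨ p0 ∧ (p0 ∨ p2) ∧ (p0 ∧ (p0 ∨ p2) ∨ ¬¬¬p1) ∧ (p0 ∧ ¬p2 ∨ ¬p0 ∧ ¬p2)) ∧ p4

(p0 ∨ p0 ∧ (p0 ∨ p2) ∧ (p0 ∧ (p0 ∨ p2) ∨ ¬¬¬p1) ∧ (p0 ∧ ¬p2 ∨ ¬p0 ∧ ¬p2)) ∧ p4
= (p0 ∨ p0 ∧ (p0 ∨ p2) ∧ (p0 ∧ (p0 ∨ p2) ∨ ¬p1) ∧ (p0 ∧ ¬p2 ∨ ¬p0 ∧ ¬p2)) ∧ p4   — double negation
= (p0 ∨ p0 ∧ (p0 ∨ p2) ∧ (p0 ∧ ¬p2 ∨ ¬p0 ∧ ¬p2)) ∧ p4   — absorption
= (p0 ∨ p0 ∧ (p0 ∨ p2) ∧ ¬p2) ∧ p4   — distribution
= (p0 ∨ p0 ∧ ¬p2) ∧ p4   — absorption
= p0 ∧ p4   — absorption

p0 ∧ p4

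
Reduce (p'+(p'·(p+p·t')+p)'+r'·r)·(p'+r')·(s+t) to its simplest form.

(p'+(p'·(p+p·t')+p)'+r'·r)·(p'+r')·(s+t)
= (p'+(p'·(p+p·t')+p)')·(p'+r')·(s+t)   — complement / identity
= (p'+(p'·p+p)')·(p'+r')·(s+t)   — absorption
= ((p'·p+p)'·r'+p')·(s+t)   — distribution
= (p'·r'+p')·(s+t)   — complement / identity
= p'·(s+t)   — absorption

p'·(s+t)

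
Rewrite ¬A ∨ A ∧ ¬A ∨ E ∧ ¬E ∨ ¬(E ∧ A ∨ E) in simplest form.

¬A ∨ A ∧ ¬A ∨ E ∧ ¬E ∨ ¬(E ∧ A ∨ E)
= ¬A ∨ A ∧ ¬A ∨ E ∧ ¬E ∨ ¬E   (absorption)
= ¬A ∨ A ∧ ¬A ∨ ¬E   (complement / identity)
= ¬A ∨ ¬E   (complement / identity)

¬A ∨ ¬E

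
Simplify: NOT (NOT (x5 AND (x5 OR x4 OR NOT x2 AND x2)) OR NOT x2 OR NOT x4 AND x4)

x5 AND x2

NOT (NOT (x5 AND (x5 OR x4 OR NOT x2 AND x2)) OR NOT x2 OR NOT x4 AND x4)
= NOT (NOT (x5 AND (x5 OR x4 OR NOT x2 AND x2)) OR NOT x2)   [complement / identity]
= NOT (NOT (x5 AND (x5 OR x4)) OR NOT x2)   [complement / identity]
= NOT (NOT x5 OR NOT x2)   [absorption]
= x5 AND x2   [De Morgan]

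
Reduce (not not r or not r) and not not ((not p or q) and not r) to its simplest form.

(not not r or not r) and not not ((not p or q) and not r)
= (not not r or not r) and (not p or q) and not r   [double negation]
= (r or not r) and (not p or q) and not r   [double negation]
= (not p or q) and not r   [complement / identity]

(not p or q) and not r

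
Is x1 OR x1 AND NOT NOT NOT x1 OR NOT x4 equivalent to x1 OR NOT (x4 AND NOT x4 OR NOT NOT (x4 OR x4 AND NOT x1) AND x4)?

Yes

E1: x1 OR x1 AND NOT NOT NOT x1 OR NOT x4
    = x1 OR x1 AND NOT x1 OR NOT x4   [double negation]
    = x1 OR NOT x4   [complement / identity]
E2: x1 OR NOT (x4 AND NOT x4 OR NOT NOT (x4 OR x4 AND NOT x1) AND x4)
    = x1 OR NOT (x4 AND NOT x4 OR NOT NOT x4 AND x4)   [absorption]
    = x1 OR NOT (x4 AND NOT x4 OR x4 AND x4)   [double negation]
    = x1 OR NOT x4   [distribution]
Both reduce to x1 OR NOT x4, so they are equivalent.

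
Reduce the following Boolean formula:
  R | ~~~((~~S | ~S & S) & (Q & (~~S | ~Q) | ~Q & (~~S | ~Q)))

R | ~S

R | ~~~((~~S | ~S & S) & (Q & (~~S | ~Q) | ~Q & (~~S | ~Q)))
= R | ~~~((~~S | ~S & S) & (~~S | ~Q))   [distribution]
= R | ~~~(~~S & (~~S | ~Q))   [complement / identity]
= R | ~~~~~S   [absorption]
= R | ~~~S   [double negation]
= R | ~S   [double negation]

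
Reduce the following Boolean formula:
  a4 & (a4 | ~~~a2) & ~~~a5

a4 & (a4 | ~~~a2) & ~~~a5
= a4 & (a4 | ~~~a2) & ~a5   — double negation
= a4 & (a4 | ~a2) & ~a5   — double negation
= a4 & ~a5   — absorption

a4 & ~a5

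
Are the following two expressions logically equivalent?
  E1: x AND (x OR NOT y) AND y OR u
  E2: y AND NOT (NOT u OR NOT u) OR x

No

E1: x AND (x OR NOT y) AND y OR u
    = x AND y OR u   [absorption]
E2: y AND NOT (NOT u OR NOT u) OR x
    = y AND u AND u OR x   [De Morgan]
    = y AND u OR x   [idempotence]
These differ: at u=1, x=0, y=0, E1 = 1 but E2 = 0.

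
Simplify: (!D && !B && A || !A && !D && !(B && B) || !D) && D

(!D && !B && A || !A && !D && !(B && B) || !D) && D
= (!D && !B && A || !A && !D && !B || !D) && D   — idempotence
= (!D && !B || !D) && D   — distribution
= !D && D   — absorption
= false   — complement

false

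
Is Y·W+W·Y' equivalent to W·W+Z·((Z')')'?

E1: Y·W+W·Y'
    = W   [distribution]
E2: W·W+Z·((Z')')'
    = W·W+Z·Z'   [double negation]
    = W·W   [complement / identity]
    = W   [idempotence]
Both reduce to W, so they are equivalent.

Yes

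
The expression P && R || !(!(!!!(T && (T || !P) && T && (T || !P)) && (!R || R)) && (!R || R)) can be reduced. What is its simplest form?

P && R || !T

P && R || !(!(!!!(T && (T || !P) && T && (T || !P)) && (!R || R)) && (!R || R))
= P && R || !(!(!!!(T && (T || !P)) && (!R || R)) && (!R || R))   — idempotence
= P && R || !(!!!!(T && (T || !P)) && (!R || R))   — complement / identity
= P && R || !(!!(T && (T || !P)) && (!R || R))   — double negation
= P && R || !(T && (T || !P) && (!R || R))   — double negation
= P && R || !(T && (T || !P))   — complement / identity
= P && R || !T   — absorption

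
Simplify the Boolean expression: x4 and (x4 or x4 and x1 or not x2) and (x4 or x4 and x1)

x4

x4 and (x4 or x4 and x1 or not x2) and (x4 or x4 and x1)
= x4 and (x4 or x4 and x1)   [absorption]
= x4 and x4   [absorption]
= x4   [idempotence]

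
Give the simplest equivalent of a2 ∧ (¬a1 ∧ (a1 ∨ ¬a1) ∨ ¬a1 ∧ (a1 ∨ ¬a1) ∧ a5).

a2 ∧ ¬a1

a2 ∧ (¬a1 ∧ (a1 ∨ ¬a1) ∨ ¬a1 ∧ (a1 ∨ ¬a1) ∧ a5)
= a2 ∧ ¬a1 ∧ (a1 ∨ ¬a1)   [absorption]
= a2 ∧ ¬a1   [complement / identity]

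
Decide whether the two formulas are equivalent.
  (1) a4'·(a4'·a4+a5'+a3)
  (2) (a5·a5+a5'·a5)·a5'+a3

No

E1: a4'·(a4'·a4+a5'+a3)
    = a4'·(a5'+a3)   [complement / identity]
E2: (a5·a5+a5'·a5)·a5'+a3
    = a5·a5'+a3   [distribution]
    = a3   [complement / identity]
These differ: at a3=1, a4=1, a5=0, E1 = 0 but E2 = 1.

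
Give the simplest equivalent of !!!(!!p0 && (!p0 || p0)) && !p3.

!!!(!!p0 && (!p0 || p0)) && !p3
= !!!!!p0 && !p3   (complement / identity)
= !!!p0 && !p3   (double negation)
= !p0 && !p3   (double negation)

!p0 && !p3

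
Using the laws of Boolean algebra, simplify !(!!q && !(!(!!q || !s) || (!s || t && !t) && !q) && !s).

!(!!q && !(!(!!q || !s) || (!s || t && !t) && !q) && !s)
= !(!!q && !(!(!!q || !s) || !s && !q) && !s)   — complement / identity
= !(!!q && !(!q && s || !s && !q) && !s)   — De Morgan
= !(!!q && !!q && !s)   — distribution
= !(!!q && !s)   — idempotence
= !q || s   — De Morgan

!q || s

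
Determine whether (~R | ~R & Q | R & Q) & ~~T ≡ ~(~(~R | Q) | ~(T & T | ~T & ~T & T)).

E1: (~R | ~R & Q | R & Q) & ~~T
    = (~R | ~R & Q | R & Q) & T   [double negation]
    = (~R | Q) & T   [distribution]
E2: ~(~(~R | Q) | ~(T & T | ~T & ~T & T))
    = ~(~(~R | Q) | ~(T & T | ~T & T))   [idempotence]
    = (~R | Q) & (T & T | ~T & T)   [De Morgan]
    = (~R | Q) & T   [distribution]
Both reduce to (~R | Q) & T, so they are equivalent.

Yes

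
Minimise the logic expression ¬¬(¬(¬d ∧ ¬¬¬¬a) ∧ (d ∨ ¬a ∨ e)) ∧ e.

¬¬(¬(¬d ∧ ¬¬¬¬a) ∧ (d ∨ ¬a ∨ e)) ∧ e
= ¬¬((d ∨ ¬¬¬a) ∧ (d ∨ ¬a ∨ e)) ∧ e   [De Morgan]
= ¬¬((d ∨ ¬a) ∧ (d ∨ ¬a ∨ e)) ∧ e   [double negation]
= (d ∨ ¬a) ∧ (d ∨ ¬a ∨ e) ∧ e   [double negation]
= (d ∨ ¬a) ∧ e   [absorption]

(d ∨ ¬a) ∧ e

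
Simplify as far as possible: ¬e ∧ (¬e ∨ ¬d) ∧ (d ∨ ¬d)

¬e ∧ (¬e ∨ ¬d) ∧ (d ∨ ¬d)
= ¬e ∧ (d ∨ ¬d)
= ¬e

¬e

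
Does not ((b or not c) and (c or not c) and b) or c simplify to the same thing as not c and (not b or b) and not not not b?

No

E1: not ((b or not c) and (c or not c) and b) or c
    = not ((b or not c) and b) or c   — complement / identity
    = not b or c   — absorption
E2: not c and (not b or b) and not not not b
    = not c and not not not b   — complement / identity
    = not c and not b   — double negation
These differ: at b=0, c=1, E1 = 1 but E2 = 0.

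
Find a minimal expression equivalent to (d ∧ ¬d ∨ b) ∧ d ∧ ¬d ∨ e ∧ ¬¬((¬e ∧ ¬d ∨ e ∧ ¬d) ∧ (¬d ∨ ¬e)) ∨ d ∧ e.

e

(d ∧ ¬d ∨ b) ∧ d ∧ ¬d ∨ e ∧ ¬¬((¬e ∧ ¬d ∨ e ∧ ¬d) ∧ (¬d ∨ ¬e)) ∨ d ∧ e
= (d ∧ ¬d ∨ b) ∧ d ∧ ¬d ∨ e ∧ ¬¬(¬d ∧ (¬d ∨ ¬e)) ∨ d ∧ e   (distribution)
= (d ∧ ¬d ∨ b) ∧ d ∧ ¬d ∨ e ∧ ¬d ∧ (¬d ∨ ¬e) ∨ d ∧ e   (double negation)
= d ∧ ¬d ∨ e ∧ ¬d ∧ (¬d ∨ ¬e) ∨ d ∧ e   (absorption)
= e ∧ ¬d ∧ (¬d ∨ ¬e) ∨ d ∧ e   (complement / identity)
= e ∧ ¬d ∨ d ∧ e   (absorption)
= e   (distribution)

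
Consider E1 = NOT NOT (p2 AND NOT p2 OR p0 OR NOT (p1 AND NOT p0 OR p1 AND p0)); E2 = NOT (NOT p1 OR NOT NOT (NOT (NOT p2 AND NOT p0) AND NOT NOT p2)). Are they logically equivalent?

E1: NOT NOT (p2 AND NOT p2 OR p0 OR NOT (p1 AND NOT p0 OR p1 AND p0))
    = NOT NOT (p2 AND NOT p2 OR p0 OR NOT p1)
    = NOT NOT (p0 OR NOT p1)
    = p0 OR NOT p1
E2: NOT (NOT p1 OR NOT NOT (NOT (NOT p2 AND NOT p0) AND NOT NOT p2))
    = NOT (NOT p1 OR NOT (NOT p2 AND NOT p0 OR NOT p2))
    = p1 AND (NOT p2 AND NOT p0 OR NOT p2)
    = p1 AND NOT p2
These differ: at p0=1, p1=0, p2=1, E1 = 1 but E2 = 0.

No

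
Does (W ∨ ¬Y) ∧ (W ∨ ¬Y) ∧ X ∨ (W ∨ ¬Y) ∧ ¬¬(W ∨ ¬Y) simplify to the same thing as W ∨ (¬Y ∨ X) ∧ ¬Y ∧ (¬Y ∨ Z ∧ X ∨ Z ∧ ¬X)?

Yes

E1: (W ∨ ¬Y) ∧ (W ∨ ¬Y) ∧ X ∨ (W ∨ ¬Y) ∧ ¬¬(W ∨ ¬Y)
    = (W ∨ ¬Y) ∧ (W ∨ ¬Y) ∧ X ∨ (W ∨ ¬Y) ∧ (W ∨ ¬Y)   — double negation
    = (W ∨ ¬Y) ∧ (W ∨ ¬Y)   — absorption
    = W ∨ ¬Y   — idempotence
E2: W ∨ (¬Y ∨ X) ∧ ¬Y ∧ (¬Y ∨ Z ∧ X ∨ Z ∧ ¬X)
    = W ∨ (¬Y ∨ X) ∧ ¬Y ∧ (¬Y ∨ Z)   — distribution
    = W ∨ (¬Y ∨ X) ∧ ¬Y   — absorption
    = W ∨ ¬Y   — absorption
Both reduce to W ∨ ¬Y, so they are equivalent.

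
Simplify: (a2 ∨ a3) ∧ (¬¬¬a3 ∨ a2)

a2

(a2 ∨ a3) ∧ (¬¬¬a3 ∨ a2)
= a3 ∧ ¬¬¬a3 ∨ a2   [distribution]
= a3 ∧ ¬a3 ∨ a2   [double negation]
= a2   [complement / identity]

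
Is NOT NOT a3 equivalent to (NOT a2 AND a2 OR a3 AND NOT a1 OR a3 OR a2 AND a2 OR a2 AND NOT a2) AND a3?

E1: NOT NOT a3
    = a3   — double negation
E2: (NOT a2 AND a2 OR a3 AND NOT a1 OR a3 OR a2 AND a2 OR a2 AND NOT a2) AND a3
    = (NOT a2 AND a2 OR a3 AND NOT a1 OR a3 OR a2) AND a3   — distribution
    = (a3 AND NOT a1 OR a3 OR a2) AND a3   — complement / identity
    = (a3 OR a2) AND a3   — absorption
    = a3   — absorption
Both reduce to a3, so they are equivalent.

Yes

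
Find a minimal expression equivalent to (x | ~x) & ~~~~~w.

(x | ~x) & ~~~~~w
= ~~~~~w   (complement / identity)
= ~~~w   (double negation)
= ~w   (double negation)

~w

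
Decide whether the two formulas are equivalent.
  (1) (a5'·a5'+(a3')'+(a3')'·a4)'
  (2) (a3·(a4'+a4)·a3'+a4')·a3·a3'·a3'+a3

E1: (a5'·a5'+(a3')'+(a3')'·a4)'
    = (a5'·a5'+(a3')')'   [absorption]
    = (a5'+(a3')')'   [idempotence]
    = a5·a3'   [De Morgan]
E2: (a3·(a4'+a4)·a3'+a4')·a3·a3'·a3'+a3
    = (a3·a3'+a4')·a3·a3'·a3'+a3   [complement / identity]
    = (a3·a3'+a4')·a3·a3'+a3   [idempotence]
    = a3·a3'+a3   [absorption]
    = a3   [complement / identity]
These differ: at a3=1, a4=0, a5=1, E1 = 0 but E2 = 1.

No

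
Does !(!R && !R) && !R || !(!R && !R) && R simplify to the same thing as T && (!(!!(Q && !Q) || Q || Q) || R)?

No

E1: !(!R && !R) && !R || !(!R && !R) && R
    = !(!R && !R)   (distribution)
    = !!R   (idempotence)
    = R   (double negation)
E2: T && (!(!!(Q && !Q) || Q || Q) || R)
    = T && (!(Q && !Q || Q || Q) || R)   (double negation)
    = T && (!(Q || Q) || R)   (complement / identity)
    = T && (!Q || R)   (idempotence)
These differ: at Q=0, R=0, T=1, E1 = 0 but E2 = 1.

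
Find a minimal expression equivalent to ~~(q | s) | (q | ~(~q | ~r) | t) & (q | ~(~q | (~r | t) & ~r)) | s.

q | s

~~(q | s) | (q | ~(~q | ~r) | t) & (q | ~(~q | (~r | t) & ~r)) | s
= ~~(q | s) | (q | ~(~q | ~r) | t) & (q | ~(~q | ~r)) | s   (absorption)
= ~~(q | s) | q | ~(~q | ~r) | s   (absorption)
= ~~(q | s) | q | q & r | s   (De Morgan)
= ~~(q | s) | q | s   (absorption)
= q | s | q | s   (double negation)
= q | s   (idempotence)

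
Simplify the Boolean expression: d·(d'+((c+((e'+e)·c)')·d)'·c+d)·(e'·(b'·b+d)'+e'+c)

d·(d'+((c+((e'+e)·c)')·d)'·c+d)·(e'·(b'·b+d)'+e'+c)
= d·(d'+((c+c')·d)'·c+d)·(e'·(b'·b+d)'+e'+c)   [complement / identity]
= d·(d'+d'·c+d)·(e'·(b'·b+d)'+e'+c)   [complement / identity]
= d·(d'+d)·(e'·(b'·b+d)'+e'+c)   [absorption]
= d·(d'+d)·(e'·d'+e'+c)   [complement / identity]
= d·(e'·d'+e'+c)   [complement / identity]
= d·(e'+c)   [absorption]

d·(e'+c)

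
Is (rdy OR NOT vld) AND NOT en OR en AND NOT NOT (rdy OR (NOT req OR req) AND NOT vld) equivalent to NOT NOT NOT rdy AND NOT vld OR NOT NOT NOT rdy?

No

E1: (rdy OR NOT vld) AND NOT en OR en AND NOT NOT (rdy OR (NOT req OR req) AND NOT vld)
    = (rdy OR NOT vld) AND NOT en OR en AND NOT NOT (rdy OR NOT vld)   (complement / identity)
    = (rdy OR NOT vld) AND NOT en OR en AND (rdy OR NOT vld)   (double negation)
    = rdy OR NOT vld   (distribution)
E2: NOT NOT NOT rdy AND NOT vld OR NOT NOT NOT rdy
    = NOT NOT NOT rdy   (absorption)
    = NOT rdy   (double negation)
These differ: at en=0, rdy=1, req=0, vld=0, E1 = 1 but E2 = 0.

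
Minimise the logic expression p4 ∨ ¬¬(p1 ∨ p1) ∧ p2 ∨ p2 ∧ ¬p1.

p4 ∨ ¬¬(p1 ∨ p1) ∧ p2 ∨ p2 ∧ ¬p1
= p4 ∨ (p1 ∨ p1) ∧ p2 ∨ p2 ∧ ¬p1   (double negation)
= p4 ∨ p1 ∧ p2 ∨ p2 ∧ ¬p1   (idempotence)
= p4 ∨ p2   (distribution)

p4 ∨ p2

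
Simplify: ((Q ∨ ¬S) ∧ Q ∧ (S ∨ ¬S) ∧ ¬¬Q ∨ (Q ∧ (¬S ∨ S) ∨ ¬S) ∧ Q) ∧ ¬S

Q ∧ ¬S

((Q ∨ ¬S) ∧ Q ∧ (S ∨ ¬S) ∧ ¬¬Q ∨ (Q ∧ (¬S ∨ S) ∨ ¬S) ∧ Q) ∧ ¬S
= ((Q ∨ ¬S) ∧ Q ∧ (S ∨ ¬S) ∧ Q ∨ (Q ∧ (¬S ∨ S) ∨ ¬S) ∧ Q) ∧ ¬S   [double negation]
= ((Q ∨ ¬S) ∧ Q ∧ Q ∨ (Q ∧ (¬S ∨ S) ∨ ¬S) ∧ Q) ∧ ¬S   [complement / identity]
= ((Q ∨ ¬S) ∧ Q ∧ Q ∨ (Q ∨ ¬S) ∧ Q) ∧ ¬S   [complement / identity]
= (Q ∨ ¬S) ∧ Q ∧ ¬S   [absorption]
= Q ∧ ¬S   [absorption]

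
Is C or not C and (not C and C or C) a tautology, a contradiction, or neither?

C or not C and (not C and C or C)
= C or not C and C   (complement / identity)
= C   (complement / identity)
This depends on C, so it is not a constant.

neither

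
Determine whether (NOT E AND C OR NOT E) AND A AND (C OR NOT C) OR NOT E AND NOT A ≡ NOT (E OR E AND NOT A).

Yes

E1: (NOT E AND C OR NOT E) AND A AND (C OR NOT C) OR NOT E AND NOT A
    = (NOT E AND C OR NOT E) AND A OR NOT E AND NOT A
    = NOT E AND A OR NOT E AND NOT A
    = NOT E
E2: NOT (E OR E AND NOT A)
    = NOT E
Both reduce to NOT E, so they are equivalent.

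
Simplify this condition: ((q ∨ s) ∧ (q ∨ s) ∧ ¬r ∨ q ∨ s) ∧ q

q

((q ∨ s) ∧ (q ∨ s) ∧ ¬r ∨ q ∨ s) ∧ q
= ((q ∨ s) ∧ ¬r ∨ q ∨ s) ∧ q   — idempotence
= (q ∨ s) ∧ q   — absorption
= q   — absorption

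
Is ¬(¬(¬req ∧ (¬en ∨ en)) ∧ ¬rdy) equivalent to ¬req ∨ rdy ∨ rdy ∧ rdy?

E1: ¬(¬(¬req ∧ (¬en ∨ en)) ∧ ¬rdy)
    = ¬req ∧ (¬en ∨ en) ∨ rdy   — De Morgan
    = ¬req ∨ rdy   — complement / identity
E2: ¬req ∨ rdy ∨ rdy ∧ rdy
    = ¬req ∨ rdy ∨ rdy   — idempotence
    = ¬req ∨ rdy   — idempotence
Both reduce to ¬req ∨ rdy, so they are equivalent.

Yes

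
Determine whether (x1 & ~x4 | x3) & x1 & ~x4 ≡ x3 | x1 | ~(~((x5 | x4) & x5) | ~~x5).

E1: (x1 & ~x4 | x3) & x1 & ~x4
    = x1 & ~x4   — absorption
E2: x3 | x1 | ~(~((x5 | x4) & x5) | ~~x5)
    = x3 | x1 | (x5 | x4) & x5 & ~x5   — De Morgan
    = x3 | x1 | x5 & ~x5   — absorption
    = x3 | x1   — complement / identity
These differ: at x1=0, x3=1, x4=1, x5=1, E1 = 0 but E2 = 1.

No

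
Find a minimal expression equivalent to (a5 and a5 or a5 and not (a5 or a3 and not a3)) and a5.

(a5 and a5 or a5 and not (a5 or a3 and not a3)) and a5
= (a5 and a5 or a5 and not a5) and a5   [complement / identity]
= a5 and a5   [distribution]
= a5   [idempotence]

a5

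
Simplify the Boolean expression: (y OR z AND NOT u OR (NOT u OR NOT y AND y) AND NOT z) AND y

y

(y OR z AND NOT u OR (NOT u OR NOT y AND y) AND NOT z) AND y
= (y OR z AND NOT u OR NOT u AND NOT z) AND y   [complement / identity]
= (y OR NOT u) AND y   [distribution]
= y   [absorption]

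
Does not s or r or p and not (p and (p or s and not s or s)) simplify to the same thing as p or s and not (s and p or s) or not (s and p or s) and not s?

E1: not s or r or p and not (p and (p or s and not s or s))
    = not s or r or p and not (p and (p or s))   [complement / identity]
    = not s or r or p and not p   [absorption]
    = not s or r   [complement / identity]
E2: p or s and not (s and p or s) or not (s and p or s) and not s
    = p or not (s and p or s)   [distribution]
    = p or not s   [absorption]
These differ: at p=1, r=0, s=1, E1 = 0 but E2 = 1.

No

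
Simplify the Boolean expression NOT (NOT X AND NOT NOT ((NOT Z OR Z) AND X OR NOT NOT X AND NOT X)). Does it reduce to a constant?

TRUE

NOT (NOT X AND NOT NOT ((NOT Z OR Z) AND X OR NOT NOT X AND NOT X))
= X OR NOT ((NOT Z OR Z) AND X OR NOT NOT X AND NOT X)   (De Morgan)
= X OR NOT ((NOT Z OR Z) AND X OR X AND NOT X)   (double negation)
= X OR NOT (X OR X AND NOT X)   (complement / identity)
= X OR NOT X   (complement / identity)
= TRUE   (complement)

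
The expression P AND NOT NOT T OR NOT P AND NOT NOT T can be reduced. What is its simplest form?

T

P AND NOT NOT T OR NOT P AND NOT NOT T
= NOT NOT T
= T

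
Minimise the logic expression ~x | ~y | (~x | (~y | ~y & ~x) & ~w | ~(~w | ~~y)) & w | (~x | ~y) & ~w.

~x | ~y

~x | ~y | (~x | (~y | ~y & ~x) & ~w | ~(~w | ~~y)) & w | (~x | ~y) & ~w
= ~x | ~y | (~x | (~y | ~y & ~x) & ~w | w & ~y) & w | (~x | ~y) & ~w   (De Morgan)
= ~x | ~y | (~x | ~y & ~w | w & ~y) & w | (~x | ~y) & ~w   (absorption)
= ~x | ~y | (~x | ~y) & w | (~x | ~y) & ~w   (distribution)
= ~x | ~y | (~x | ~y) & ~w   (absorption)
= ~x | ~y   (absorption)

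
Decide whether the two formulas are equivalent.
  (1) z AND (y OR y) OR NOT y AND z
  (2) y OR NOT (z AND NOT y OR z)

E1: z AND (y OR y) OR NOT y AND z
    = z AND y OR NOT y AND z
    = z
E2: y OR NOT (z AND NOT y OR z)
    = y OR NOT z
These differ: at y=0, z=0, E1 = 0 but E2 = 1.

No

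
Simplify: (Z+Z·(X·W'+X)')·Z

Z

(Z+Z·(X·W'+X)')·Z
= (Z+Z·X')·Z   [absorption]
= Z·Z   [absorption]
= Z   [idempotence]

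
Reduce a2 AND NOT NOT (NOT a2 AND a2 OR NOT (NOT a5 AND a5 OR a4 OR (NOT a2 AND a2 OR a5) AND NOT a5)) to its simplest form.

a2 AND NOT a4

a2 AND NOT NOT (NOT a2 AND a2 OR NOT (NOT a5 AND a5 OR a4 OR (NOT a2 AND a2 OR a5) AND NOT a5))
= a2 AND NOT NOT NOT (NOT a5 AND a5 OR a4 OR (NOT a2 AND a2 OR a5) AND NOT a5)   [complement / identity]
= a2 AND NOT NOT NOT (NOT a5 AND a5 OR a4 OR a5 AND NOT a5)   [complement / identity]
= a2 AND NOT NOT NOT (a4 OR a5 AND NOT a5)   [complement / identity]
= a2 AND NOT NOT NOT a4   [complement / identity]
= a2 AND NOT a4   [double negation]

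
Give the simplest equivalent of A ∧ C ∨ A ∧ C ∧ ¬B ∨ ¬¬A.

A ∧ C ∨ A ∧ C ∧ ¬B ∨ ¬¬A
= A ∧ C ∨ A ∧ C ∧ ¬B ∨ A   (double negation)
= A ∧ C ∨ A   (absorption)
= A   (absorption)

A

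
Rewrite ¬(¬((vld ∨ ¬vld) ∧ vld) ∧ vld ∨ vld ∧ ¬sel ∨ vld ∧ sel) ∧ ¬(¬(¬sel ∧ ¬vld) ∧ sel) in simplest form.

¬vld ∧ ¬sel

¬(¬((vld ∨ ¬vld) ∧ vld) ∧ vld ∨ vld ∧ ¬sel ∨ vld ∧ sel) ∧ ¬(¬(¬sel ∧ ¬vld) ∧ sel)
= ¬(¬vld ∧ vld ∨ vld ∧ ¬sel ∨ vld ∧ sel) ∧ ¬(¬(¬sel ∧ ¬vld) ∧ sel)   [complement / identity]
= ¬(¬vld ∧ vld ∨ vld ∧ ¬sel ∨ vld ∧ sel) ∧ ¬((sel ∨ vld) ∧ sel)   [De Morgan]
= ¬(¬vld ∧ vld ∨ vld ∧ ¬sel ∨ vld ∧ sel) ∧ ¬sel   [absorption]
= ¬(vld ∧ ¬sel ∨ vld ∧ sel) ∧ ¬sel   [complement / identity]
= ¬vld ∧ ¬sel   [distribution]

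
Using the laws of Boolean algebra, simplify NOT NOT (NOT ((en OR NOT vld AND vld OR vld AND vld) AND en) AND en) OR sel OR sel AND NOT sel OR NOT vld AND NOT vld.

NOT NOT (NOT ((en OR NOT vld AND vld OR vld AND vld) AND en) AND en) OR sel OR sel AND NOT sel OR NOT vld AND NOT vld
= NOT NOT (NOT ((en OR vld) AND en) AND en) OR sel OR sel AND NOT sel OR NOT vld AND NOT vld   — distribution
= NOT NOT (NOT en AND en) OR sel OR sel AND NOT sel OR NOT vld AND NOT vld   — absorption
= NOT en AND en OR sel OR sel AND NOT sel OR NOT vld AND NOT vld   — double negation
= NOT en AND en OR sel OR NOT vld AND NOT vld   — complement / identity
= sel OR NOT vld AND NOT vld   — complement / identity
= sel OR NOT vld   — idempotence

sel OR NOT vld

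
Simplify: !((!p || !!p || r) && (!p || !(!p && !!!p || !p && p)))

false

!((!p || !!p || r) && (!p || !(!p && !!!p || !p && p)))
= !((!p || !!p || r) && (!p || !(!p && !p || !p && p)))
= !((!p || !!p || r) && (!p || !!p))
= !(!p || !!p)
= p && !p
= false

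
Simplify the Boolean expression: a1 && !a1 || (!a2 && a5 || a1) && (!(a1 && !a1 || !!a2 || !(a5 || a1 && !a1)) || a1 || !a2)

a1 && !a1 || (!a2 && a5 || a1) && (!(a1 && !a1 || !!a2 || !(a5 || a1 && !a1)) || a1 || !a2)
= a1 && !a1 || (!a2 && a5 || a1) && (!(!!a2 || !(a5 || a1 && !a1)) || a1 || !a2)   — complement / identity
= a1 && !a1 || (!a2 && a5 || a1) && (!(!!a2 || !a5) || a1 || !a2)   — complement / identity
= a1 && !a1 || (!a2 && a5 || a1) && (!a2 && a5 || a1 || !a2)   — De Morgan
= a1 && !a1 || !a2 && a5 || a1   — absorption
= !a2 && a5 || a1   — complement / identity

!a2 && a5 || a1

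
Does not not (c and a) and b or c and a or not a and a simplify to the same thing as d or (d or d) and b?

E1: not not (c and a) and b or c and a or not a and a
    = not not (c and a) and b or c and a   [complement / identity]
    = c and a and b or c and a   [double negation]
    = c and a   [absorption]
E2: d or (d or d) and b
    = d or d and b   [idempotence]
    = d   [absorption]
These differ: at a=0, b=1, c=1, d=1, E1 = 0 but E2 = 1.

No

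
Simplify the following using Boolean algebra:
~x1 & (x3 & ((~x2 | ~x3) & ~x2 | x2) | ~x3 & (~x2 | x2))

~x1 & (x3 & ((~x2 | ~x3) & ~x2 | x2) | ~x3 & (~x2 | x2))
= ~x1 & (x3 & (~x2 | x2) | ~x3 & (~x2 | x2))   — absorption
= ~x1 & (~x2 | x2)   — distribution
= ~x1   — complement / identity

~x1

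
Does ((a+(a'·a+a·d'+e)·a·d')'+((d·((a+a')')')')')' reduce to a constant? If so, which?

((a+(a'·a+a·d'+e)·a·d')'+((d·((a+a')')')')')'
= ((a+(a·d'+e)·a·d')'+((d·((a+a')')')')')'
= ((a+a·d')'+((d·((a+a')')')')')'
= ((a+a·d')'+((d·(a+a'))')')'
= (a'+((d·(a+a'))')')'
= (a'+(d')')'
= a·d'
This depends on a, d, so it is not a constant.

no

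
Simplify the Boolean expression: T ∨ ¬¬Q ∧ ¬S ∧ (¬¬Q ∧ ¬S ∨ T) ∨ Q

T ∨ Q

T ∨ ¬¬Q ∧ ¬S ∧ (¬¬Q ∧ ¬S ∨ T) ∨ Q
= T ∨ ¬¬Q ∧ ¬S ∨ Q   — absorption
= T ∨ Q ∧ ¬S ∨ Q   — double negation
= T ∨ Q   — absorption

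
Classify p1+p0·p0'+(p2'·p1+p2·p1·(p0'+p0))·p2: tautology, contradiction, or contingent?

p1+p0·p0'+(p2'·p1+p2·p1·(p0'+p0))·p2
= p1+p0·p0'+(p2'·p1+p2·p1)·p2
= p1+(p2'·p1+p2·p1)·p2
= p1+p1·p2
= p1
This depends on p1, so it is not a constant.

contingent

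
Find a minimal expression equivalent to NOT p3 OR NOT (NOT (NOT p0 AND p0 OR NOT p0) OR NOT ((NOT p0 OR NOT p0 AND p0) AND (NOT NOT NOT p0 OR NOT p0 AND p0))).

NOT p3 OR NOT (NOT (NOT p0 AND p0 OR NOT p0) OR NOT ((NOT p0 OR NOT p0 AND p0) AND (NOT NOT NOT p0 OR NOT p0 AND p0)))
= NOT p3 OR (NOT p0 AND p0 OR NOT p0) AND (NOT p0 OR NOT p0 AND p0) AND (NOT NOT NOT p0 OR NOT p0 AND p0)
= NOT p3 OR (NOT p0 AND p0 OR NOT p0) AND (NOT p0 OR NOT p0 AND p0) AND (NOT p0 OR NOT p0 AND p0)
= NOT p3 OR (NOT p0 AND p0 OR NOT p0) AND (NOT p0 OR NOT p0 AND p0)
= NOT p3 OR NOT p0 AND p0 OR NOT p0 AND NOT p0
= NOT p3 OR NOT p0

NOT p3 OR NOT p0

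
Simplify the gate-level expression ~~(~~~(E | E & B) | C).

~~(~~~(E | E & B) | C)
= ~~~(E | E & B) | C   (double negation)
= ~(E | E & B) | C   (double negation)
= ~E | C   (absorption)

~E | C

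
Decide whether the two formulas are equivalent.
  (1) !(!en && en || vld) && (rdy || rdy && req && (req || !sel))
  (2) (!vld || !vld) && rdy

E1: !(!en && en || vld) && (rdy || rdy && req && (req || !sel))
    = !(!en && en || vld) && (rdy || rdy && req)   [absorption]
    = !(!en && en || vld) && rdy   [absorption]
    = !vld && rdy   [complement / identity]
E2: (!vld || !vld) && rdy
    = !vld && rdy   [idempotence]
Both reduce to !vld && rdy, so they are equivalent.

Yes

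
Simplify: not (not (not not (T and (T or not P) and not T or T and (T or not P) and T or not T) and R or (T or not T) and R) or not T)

R and T

not (not (not not (T and (T or not P) and not T or T and (T or not P) and T or not T) and R or (T or not T) and R) or not T)
= not (not (not not (T and (T or not P) or not T) and R or (T or not T) and R) or not T)   [distribution]
= (not not (T and (T or not P) or not T) and R or (T or not T) and R) and T   [De Morgan]
= ((T and (T or not P) or not T) and R or (T or not T) and R) and T   [double negation]
= ((T or not T) and R or (T or not T) and R) and T   [absorption]
= (T or not T) and R and T   [idempotence]
= R and T   [complement / identity]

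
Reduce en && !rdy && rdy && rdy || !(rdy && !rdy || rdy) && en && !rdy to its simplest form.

en && !rdy && rdy && rdy || !(rdy && !rdy || rdy) && en && !rdy
= en && !rdy && rdy || !(rdy && !rdy || rdy) && en && !rdy   — idempotence
= en && !rdy && rdy || !rdy && en && !rdy   — complement / identity
= en && !rdy   — distribution

en && !rdy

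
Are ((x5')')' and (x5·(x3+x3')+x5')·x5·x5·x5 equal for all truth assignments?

E1: ((x5')')'
    = x5'
E2: (x5·(x3+x3')+x5')·x5·x5·x5
    = (x5+x5')·x5·x5·x5
    = x5·x5·x5
    = x5·x5
    = x5
These differ: at x3=0, x5=0, E1 = 1 but E2 = 0.

No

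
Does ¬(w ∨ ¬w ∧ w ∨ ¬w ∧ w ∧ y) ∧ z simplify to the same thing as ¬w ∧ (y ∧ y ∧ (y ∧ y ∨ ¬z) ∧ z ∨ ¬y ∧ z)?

E1: ¬(w ∨ ¬w ∧ w ∨ ¬w ∧ w ∧ y) ∧ z
    = ¬(w ∨ ¬w ∧ w) ∧ z   [absorption]
    = ¬w ∧ z   [complement / identity]
E2: ¬w ∧ (y ∧ y ∧ (y ∧ y ∨ ¬z) ∧ z ∨ ¬y ∧ z)
    = ¬w ∧ (y ∧ y ∧ z ∨ ¬y ∧ z)   [absorption]
    = ¬w ∧ (y ∧ z ∨ ¬y ∧ z)   [idempotence]
    = ¬w ∧ z   [distribution]
Both reduce to ¬w ∧ z, so they are equivalent.

Yes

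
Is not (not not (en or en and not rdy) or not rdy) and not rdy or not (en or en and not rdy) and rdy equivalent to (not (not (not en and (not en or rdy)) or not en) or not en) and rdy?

E1: not (not not (en or en and not rdy) or not rdy) and not rdy or not (en or en and not rdy) and rdy
    = not (en or en and not rdy) and rdy and not rdy or not (en or en and not rdy) and rdy   — De Morgan
    = not (en or en and not rdy) and rdy   — absorption
    = not en and rdy   — absorption
E2: (not (not (not en and (not en or rdy)) or not en) or not en) and rdy
    = (not en and (not en or rdy) and en or not en) and rdy   — De Morgan
    = (not en and en or not en) and rdy   — absorption
    = not en and rdy   — complement / identity
Both reduce to not en and rdy, so they are equivalent.

Yes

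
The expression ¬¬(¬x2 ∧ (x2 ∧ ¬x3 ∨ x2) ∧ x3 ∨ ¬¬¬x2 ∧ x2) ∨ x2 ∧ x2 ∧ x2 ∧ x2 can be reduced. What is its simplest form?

x2

¬¬(¬x2 ∧ (x2 ∧ ¬x3 ∨ x2) ∧ x3 ∨ ¬¬¬x2 ∧ x2) ∨ x2 ∧ x2 ∧ x2 ∧ x2
= ¬¬(¬x2 ∧ (x2 ∧ ¬x3 ∨ x2) ∧ x3 ∨ ¬x2 ∧ x2) ∨ x2 ∧ x2 ∧ x2 ∧ x2   (double negation)
= ¬¬(¬x2 ∧ (x2 ∧ ¬x3 ∨ x2) ∧ x3 ∨ ¬x2 ∧ x2) ∨ x2 ∧ x2   (idempotence)
= ¬¬(¬x2 ∧ x2 ∧ x3 ∨ ¬x2 ∧ x2) ∨ x2 ∧ x2   (absorption)
= ¬¬(¬x2 ∧ x2) ∨ x2 ∧ x2   (absorption)
= ¬x2 ∧ x2 ∨ x2 ∧ x2   (double negation)
= x2   (distribution)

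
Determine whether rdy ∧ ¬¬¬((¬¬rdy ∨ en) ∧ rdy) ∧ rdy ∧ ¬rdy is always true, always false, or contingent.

always false

rdy ∧ ¬¬¬((¬¬rdy ∨ en) ∧ rdy) ∧ rdy ∧ ¬rdy
= rdy ∧ ¬((¬¬rdy ∨ en) ∧ rdy) ∧ rdy ∧ ¬rdy   [double negation]
= rdy ∧ ¬((rdy ∨ en) ∧ rdy) ∧ rdy ∧ ¬rdy   [double negation]
= rdy ∧ ¬rdy ∧ rdy ∧ ¬rdy   [absorption]
= rdy ∧ ¬rdy   [idempotence]
= False   [complement]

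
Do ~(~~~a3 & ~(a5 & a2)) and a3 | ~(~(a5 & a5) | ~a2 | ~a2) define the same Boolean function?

Yes

E1: ~(~~~a3 & ~(a5 & a2))
    = ~(~a3 & ~(a5 & a2))   (double negation)
    = a3 | a5 & a2   (De Morgan)
E2: a3 | ~(~(a5 & a5) | ~a2 | ~a2)
    = a3 | ~(~(a5 & a5) | ~a2)   (idempotence)
    = a3 | ~(~a5 | ~a2)   (idempotence)
    = a3 | a5 & a2   (De Morgan)
Both reduce to a3 | a5 & a2, so they are equivalent.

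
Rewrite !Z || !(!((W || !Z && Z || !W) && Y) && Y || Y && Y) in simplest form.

!Z || !Y

!Z || !(!((W || !Z && Z || !W) && Y) && Y || Y && Y)
= !Z || !(!((W || !W) && Y) && Y || Y && Y)   (complement / identity)
= !Z || !(!Y && Y || Y && Y)   (complement / identity)
= !Z || !Y   (distribution)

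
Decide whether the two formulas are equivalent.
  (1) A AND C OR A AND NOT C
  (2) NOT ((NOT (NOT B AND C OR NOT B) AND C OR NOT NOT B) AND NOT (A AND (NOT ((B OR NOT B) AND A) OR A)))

E1: A AND C OR A AND NOT C
    = A
E2: NOT ((NOT (NOT B AND C OR NOT B) AND C OR NOT NOT B) AND NOT (A AND (NOT ((B OR NOT B) AND A) OR A)))
    = NOT ((NOT NOT B AND C OR NOT NOT B) AND NOT (A AND (NOT ((B OR NOT B) AND A) OR A)))
    = NOT ((NOT NOT B AND C OR NOT NOT B) AND NOT (A AND (NOT A OR A)))
    = NOT ((NOT NOT B AND C OR NOT NOT B) AND NOT A)
    = NOT (NOT NOT B AND NOT A)
    = NOT B OR A
These differ: at A=0, B=0, C=0, E1 = 0 but E2 = 1.

No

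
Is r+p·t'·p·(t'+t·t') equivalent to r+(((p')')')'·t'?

Yes

E1: r+p·t'·p·(t'+t·t')
    = r+p·t'·p·t'   [complement / identity]
    = r+p·t'   [idempotence]
E2: r+(((p')')')'·t'
    = r+(p')'·t'   [double negation]
    = r+p·t'   [double negation]
Both reduce to r+p·t', so they are equivalent.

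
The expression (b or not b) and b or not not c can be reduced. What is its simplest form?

(b or not b) and b or not not c
= (b or not b) and b or c   [double negation]
= b or c   [complement / identity]

b or c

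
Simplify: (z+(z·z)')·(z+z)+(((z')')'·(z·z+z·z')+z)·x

(z+(z·z)')·(z+z)+(((z')')'·(z·z+z·z')+z)·x
= (z+(z·z)')·(z+z)+(((z')')'·z+z)·x
= (z+(z·z)')·(z+z)+(z'·z+z)·x
= (z·z)'·z+z+(z'·z+z)·x
= z'·z+z+(z'·z+z)·x
= z'·z+z
= z

z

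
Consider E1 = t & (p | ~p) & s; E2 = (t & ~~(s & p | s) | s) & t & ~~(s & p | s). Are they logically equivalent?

E1: t & (p | ~p) & s
    = t & s
E2: (t & ~~(s & p | s) | s) & t & ~~(s & p | s)
    = t & ~~(s & p | s)
    = t & ~~s
    = t & s
Both reduce to t & s, so they are equivalent.

Yes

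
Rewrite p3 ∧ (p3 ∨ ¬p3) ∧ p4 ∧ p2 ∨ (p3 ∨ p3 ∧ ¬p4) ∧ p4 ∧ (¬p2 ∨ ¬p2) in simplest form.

p3 ∧ (p3 ∨ ¬p3) ∧ p4 ∧ p2 ∨ (p3 ∨ p3 ∧ ¬p4) ∧ p4 ∧ (¬p2 ∨ ¬p2)
= p3 ∧ p4 ∧ p2 ∨ (p3 ∨ p3 ∧ ¬p4) ∧ p4 ∧ (¬p2 ∨ ¬p2)   (complement / identity)
= p3 ∧ p4 ∧ p2 ∨ (p3 ∨ p3 ∧ ¬p4) ∧ p4 ∧ ¬p2   (idempotence)
= p3 ∧ p4 ∧ p2 ∨ p3 ∧ p4 ∧ ¬p2   (absorption)
= p3 ∧ p4   (distribution)

p3 ∧ p4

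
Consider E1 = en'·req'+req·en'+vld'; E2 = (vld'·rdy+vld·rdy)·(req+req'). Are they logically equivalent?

E1: en'·req'+req·en'+vld'
    = en'+vld'   [distribution]
E2: (vld'·rdy+vld·rdy)·(req+req')
    = rdy·(req+req')   [distribution]
    = rdy   [complement / identity]
These differ: at en=0, rdy=0, req=0, vld=0, E1 = 1 but E2 = 0.

No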